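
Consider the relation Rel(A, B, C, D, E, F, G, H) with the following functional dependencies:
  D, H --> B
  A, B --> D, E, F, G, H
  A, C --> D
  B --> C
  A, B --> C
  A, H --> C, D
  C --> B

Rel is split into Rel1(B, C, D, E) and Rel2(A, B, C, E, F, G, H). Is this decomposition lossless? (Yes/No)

No

The shared attributes are {B, C, E} and {B, C, E}⁺ = {B, C, E}.
The closure covers neither Rel1 nor Rel2 entirely; the join is not lossless.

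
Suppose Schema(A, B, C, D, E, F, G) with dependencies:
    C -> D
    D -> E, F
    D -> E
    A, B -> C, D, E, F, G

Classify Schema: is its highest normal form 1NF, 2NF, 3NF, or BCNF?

2NF

Candidate key: {A, B}. Prime attributes: {A, B}.
C -> D breaks BCNF: {C}⁺ = {C, D, E, F}, so {C} is not a superkey.
C -> D has non-prime {D} on the right and a non-superkey on the left, so 3NF fails.
Checking every proper subset of each key, none determines a non-prime attribute — 2NF is satisfied.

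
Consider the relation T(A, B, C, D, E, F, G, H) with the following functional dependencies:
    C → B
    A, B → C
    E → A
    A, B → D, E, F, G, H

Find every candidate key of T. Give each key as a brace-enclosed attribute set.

{A, B} is a candidate key since {A, B}⁺ = {A, B, C, D, E, F, G, H} covers every attribute.
{A, C} is a candidate key since {A, C}⁺ = {A, B, C, D, E, F, G, H} covers every attribute.
{B, E} is a candidate key since {B, E}⁺ = {A, B, C, D, E, F, G, H} covers every attribute.
{C, E} is a candidate key since {C, E}⁺ = {A, B, C, D, E, F, G, H} covers every attribute.
Any other superkey properly contains one of these, so there are no further candidate keys.

{A, B}, {A, C}, {B, E}, {C, E}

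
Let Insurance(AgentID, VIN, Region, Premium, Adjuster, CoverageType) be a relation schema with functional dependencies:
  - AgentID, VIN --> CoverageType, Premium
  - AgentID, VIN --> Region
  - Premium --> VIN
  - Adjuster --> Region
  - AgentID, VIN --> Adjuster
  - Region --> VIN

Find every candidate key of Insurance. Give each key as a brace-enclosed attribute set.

{Adjuster, AgentID}, {AgentID, Premium}, {AgentID, Region}, {AgentID, VIN}

Attributes never on any right-hand side: {AgentID} — every candidate key must contain it.
{Adjuster, AgentID}⁺ = {Adjuster, AgentID, CoverageType, Premium, Region, VIN}, which is every attribute, so {Adjuster, AgentID} is a candidate key.
{AgentID, Premium}⁺ = {Adjuster, AgentID, CoverageType, Premium, Region, VIN}, which is every attribute, so {AgentID, Premium} is a candidate key.
{AgentID, Region}⁺ = {Adjuster, AgentID, CoverageType, Premium, Region, VIN}, which is every attribute, so {AgentID, Region} is a candidate key.
{AgentID, VIN}⁺ = {Adjuster, AgentID, CoverageType, Premium, Region, VIN}, which is every attribute, so {AgentID, VIN} is a candidate key.
Any other superkey properly contains one of these, so there are no further candidate keys.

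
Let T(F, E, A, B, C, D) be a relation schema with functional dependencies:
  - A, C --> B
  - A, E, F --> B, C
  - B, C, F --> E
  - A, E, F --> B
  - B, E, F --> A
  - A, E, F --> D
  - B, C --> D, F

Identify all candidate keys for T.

Closure of {A, C} is {A, B, C, D, E, F}, the whole schema; {A, C} is a candidate key.
Closure of {B, C} is {A, B, C, D, E, F}, the whole schema; {B, C} is a candidate key.
Closure of {A, E, F} is {A, B, C, D, E, F}, the whole schema; {A, E, F} is a candidate key.
Closure of {B, E, F} is {A, B, C, D, E, F}, the whole schema; {B, E, F} is a candidate key.
No proper subset of any of these is a key, and no other minimal superkey exists.

{A, C}, {A, E, F}, {B, C}, {B, E, F}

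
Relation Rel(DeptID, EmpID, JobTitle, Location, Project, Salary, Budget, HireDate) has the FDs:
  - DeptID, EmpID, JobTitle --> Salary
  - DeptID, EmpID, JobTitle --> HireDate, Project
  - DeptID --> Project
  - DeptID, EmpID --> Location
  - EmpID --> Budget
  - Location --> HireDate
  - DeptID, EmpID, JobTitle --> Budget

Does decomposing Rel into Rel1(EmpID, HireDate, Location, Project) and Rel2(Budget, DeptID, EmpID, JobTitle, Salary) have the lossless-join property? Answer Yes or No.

No

Rel1 ∩ Rel2 = {EmpID}; its closure under F is {Budget, EmpID}.
Rel1 ⊄ {Budget, EmpID} and Rel2 ⊄ {Budget, EmpID}, so the split is lossy.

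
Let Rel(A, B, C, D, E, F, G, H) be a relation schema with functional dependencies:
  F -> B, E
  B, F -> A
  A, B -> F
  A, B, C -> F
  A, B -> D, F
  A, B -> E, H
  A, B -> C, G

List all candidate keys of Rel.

Closure of {F} is {A, B, C, D, E, F, G, H}, the whole schema; {F} is a candidate key.
Closure of {A, B} is {A, B, C, D, E, F, G, H}, the whole schema; {A, B} is a candidate key.
Any other superkey properly contains one of these, so there are no further candidate keys.

{A, B}, {F}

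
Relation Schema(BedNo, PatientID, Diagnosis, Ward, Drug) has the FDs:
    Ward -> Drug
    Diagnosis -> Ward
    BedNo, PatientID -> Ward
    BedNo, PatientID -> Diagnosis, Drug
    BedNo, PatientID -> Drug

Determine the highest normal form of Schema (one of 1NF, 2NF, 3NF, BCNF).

Candidate key: {BedNo, PatientID}. Prime attributes: {BedNo, PatientID}.
Ward -> Drug: {Ward}⁺ = {Drug, Ward}, which is not all of the attributes, so the left side is not a superkey — BCNF is violated.
Because {Drug} is non-prime and the left side of Ward -> Drug is not a superkey, the relation is not in 3NF.
Checking every proper subset of each key, none determines a non-prime attribute — 2NF is satisfied.

2NF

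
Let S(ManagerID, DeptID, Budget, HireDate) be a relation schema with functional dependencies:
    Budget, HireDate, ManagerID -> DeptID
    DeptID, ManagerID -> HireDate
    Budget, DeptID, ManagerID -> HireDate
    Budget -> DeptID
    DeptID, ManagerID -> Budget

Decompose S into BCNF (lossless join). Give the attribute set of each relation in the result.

{Budget, DeptID}; {Budget, HireDate, ManagerID}

Candidate keys of the original relation: {Budget, ManagerID}, {DeptID, ManagerID}.
{Budget, DeptID, HireDate, ManagerID}: {Budget} determines {Budget, DeptID} here but is not a superkey — split on Budget -> DeptID, giving {Budget, DeptID} and {Budget, HireDate, ManagerID}.
{Budget, DeptID} has no BCNF violation.
{Budget, HireDate, ManagerID} has no BCNF violation.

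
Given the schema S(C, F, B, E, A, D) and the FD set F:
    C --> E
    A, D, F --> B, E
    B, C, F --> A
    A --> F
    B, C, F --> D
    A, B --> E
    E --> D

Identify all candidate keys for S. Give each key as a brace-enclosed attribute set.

{A, C}, {B, C, F}

Attributes never on any right-hand side: {C} — every candidate key must contain it.
{A, C} is a candidate key since {A, C}⁺ = {A, B, C, D, E, F} covers every attribute.
{B, C, F} is a candidate key since {B, C, F}⁺ = {A, B, C, D, E, F} covers every attribute.
No proper subset of any of these is a key, and no other minimal superkey exists.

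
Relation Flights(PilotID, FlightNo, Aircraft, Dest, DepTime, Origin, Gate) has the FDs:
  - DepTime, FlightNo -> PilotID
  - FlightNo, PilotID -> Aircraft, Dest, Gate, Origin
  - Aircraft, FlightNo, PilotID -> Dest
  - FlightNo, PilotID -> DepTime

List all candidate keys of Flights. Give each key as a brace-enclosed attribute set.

{DepTime, FlightNo}, {FlightNo, PilotID}

{FlightNo} never appears on the right of any FD, so every key must include it.
Closure of {DepTime, FlightNo} is {Aircraft, DepTime, Dest, FlightNo, Gate, Origin, PilotID}, the whole schema; {DepTime, FlightNo} is a candidate key.
Closure of {FlightNo, PilotID} is {Aircraft, DepTime, Dest, FlightNo, Gate, Origin, PilotID}, the whole schema; {FlightNo, PilotID} is a candidate key.
No proper subset of any of these is a key, and no other minimal superkey exists.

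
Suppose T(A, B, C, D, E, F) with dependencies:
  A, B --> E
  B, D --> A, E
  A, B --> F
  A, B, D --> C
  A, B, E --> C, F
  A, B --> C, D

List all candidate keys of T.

{A, B}, {B, D}

{B} never appears on the right of any FD, so every key must include it.
{A, B} is a candidate key since {A, B}⁺ = {A, B, C, D, E, F} covers every attribute.
{B, D} is a candidate key since {B, D}⁺ = {A, B, C, D, E, F} covers every attribute.
No proper subset of any of these is a key, and no other minimal superkey exists.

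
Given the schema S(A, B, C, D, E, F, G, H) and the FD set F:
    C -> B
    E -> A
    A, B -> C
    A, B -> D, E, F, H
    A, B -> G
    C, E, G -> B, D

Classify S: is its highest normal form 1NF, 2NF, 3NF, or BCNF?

Candidate keys: {A, B}, {A, C}, {B, E}, {C, E}. Prime attributes: {A, B, C, E}.
C -> B: {C}⁺ = {B, C}, which is not all of the attributes, so the left side is not a superkey — BCNF is violated.
Since {B} ⊆ prime attributes and every other non-superkey FD also has a prime right side, the schema is in 3NF.

3NF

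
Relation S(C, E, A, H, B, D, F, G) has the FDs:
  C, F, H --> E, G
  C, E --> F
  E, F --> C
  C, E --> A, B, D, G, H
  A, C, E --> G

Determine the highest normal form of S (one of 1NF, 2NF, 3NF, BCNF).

Candidate keys: {C, E}, {C, F, H}, {E, F}. Prime attributes: {C, E, F, H}.
The left-hand side of every FD is a superkey, so BCNF is satisfied.

BCNF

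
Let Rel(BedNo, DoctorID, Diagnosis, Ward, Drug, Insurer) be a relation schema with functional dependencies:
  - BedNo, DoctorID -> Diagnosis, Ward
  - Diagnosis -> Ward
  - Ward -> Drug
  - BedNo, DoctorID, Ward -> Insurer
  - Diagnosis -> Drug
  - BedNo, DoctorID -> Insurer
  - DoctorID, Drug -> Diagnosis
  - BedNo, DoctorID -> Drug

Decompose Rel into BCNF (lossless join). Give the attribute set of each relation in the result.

Candidate key of the original relation: {BedNo, DoctorID}.
In {BedNo, Diagnosis, DoctorID, Drug, Insurer, Ward}, {Diagnosis} is not a superkey ({Diagnosis}⁺ restricted to this set is {Diagnosis, Drug, Ward}), so split on Diagnosis -> Drug, Ward into {Diagnosis, Drug, Ward} and {BedNo, Diagnosis, DoctorID, Insurer}.
In {Diagnosis, Drug, Ward}, {Ward} is not a superkey ({Ward}⁺ restricted to this set is {Drug, Ward}), so split on Ward -> Drug into {Drug, Ward} and {Diagnosis, Ward}.
{Drug, Ward} has no BCNF violation.
{Diagnosis, Ward} has no BCNF violation.
{BedNo, Diagnosis, DoctorID, Insurer} has no BCNF violation.

{BedNo, Diagnosis, DoctorID, Insurer}; {Diagnosis, Ward}; {Drug, Ward}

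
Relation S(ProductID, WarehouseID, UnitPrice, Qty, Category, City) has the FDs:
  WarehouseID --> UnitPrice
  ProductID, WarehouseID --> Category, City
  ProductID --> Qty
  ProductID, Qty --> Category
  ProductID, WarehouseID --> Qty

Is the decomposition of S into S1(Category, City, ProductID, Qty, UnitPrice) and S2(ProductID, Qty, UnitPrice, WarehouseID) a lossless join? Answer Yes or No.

The shared attributes are {ProductID, Qty, UnitPrice} and {ProductID, Qty, UnitPrice}⁺ = {Category, ProductID, Qty, UnitPrice}.
S1 ⊄ {Category, ProductID, Qty, UnitPrice} and S2 ⊄ {Category, ProductID, Qty, UnitPrice}, so the split is lossy.

No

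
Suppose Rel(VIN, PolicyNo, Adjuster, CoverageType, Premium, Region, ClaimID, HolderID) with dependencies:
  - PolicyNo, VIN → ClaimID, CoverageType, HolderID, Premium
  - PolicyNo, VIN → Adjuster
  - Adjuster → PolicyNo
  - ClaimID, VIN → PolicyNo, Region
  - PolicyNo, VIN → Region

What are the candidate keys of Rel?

No FD produces {VIN}, so it must be in every candidate key.
{Adjuster, VIN} is a candidate key since {Adjuster, VIN}⁺ = {Adjuster, ClaimID, CoverageType, HolderID, PolicyNo, Premium, Region, VIN} covers every attribute.
{ClaimID, VIN} is a candidate key since {ClaimID, VIN}⁺ = {Adjuster, ClaimID, CoverageType, HolderID, PolicyNo, Premium, Region, VIN} covers every attribute.
{PolicyNo, VIN} is a candidate key since {PolicyNo, VIN}⁺ = {Adjuster, ClaimID, CoverageType, HolderID, PolicyNo, Premium, Region, VIN} covers every attribute.
These are minimal and exhaustive — every other superkey contains one of them.

{Adjuster, VIN}, {ClaimID, VIN}, {PolicyNo, VIN}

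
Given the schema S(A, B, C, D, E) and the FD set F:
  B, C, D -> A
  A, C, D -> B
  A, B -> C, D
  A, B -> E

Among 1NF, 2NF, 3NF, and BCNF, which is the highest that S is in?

Candidate keys: {A, B}, {A, C, D}, {B, C, D}. Prime attributes: {A, B, C, D}.
Each dependency's left side is a superkey — BCNF holds.

BCNF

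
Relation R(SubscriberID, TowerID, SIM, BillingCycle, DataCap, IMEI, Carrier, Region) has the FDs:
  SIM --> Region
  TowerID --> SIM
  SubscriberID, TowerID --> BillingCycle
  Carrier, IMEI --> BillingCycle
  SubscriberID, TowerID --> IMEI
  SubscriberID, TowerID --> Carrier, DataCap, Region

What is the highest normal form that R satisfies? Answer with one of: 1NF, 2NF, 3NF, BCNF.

1NF

Candidate key: {SubscriberID, TowerID}. Prime attributes: {SubscriberID, TowerID}.
SIM --> Region breaks BCNF: {SIM}⁺ = {Region, SIM}, so {SIM} is not a superkey.
SIM --> Region has non-prime {Region} on the right and a non-superkey on the left, so 3NF fails.
{TowerID} is a proper subset of the key {SubscriberID, TowerID}, and {TowerID}⁺ contains the non-prime attributes {Region, SIM} — a partial dependency, so 2NF is violated.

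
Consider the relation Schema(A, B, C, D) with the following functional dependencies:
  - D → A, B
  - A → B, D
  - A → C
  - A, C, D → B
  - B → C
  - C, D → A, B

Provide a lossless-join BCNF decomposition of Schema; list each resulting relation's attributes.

{A, B, D}; {B, C}

Candidate keys of the original relation: {A}, {D}.
In {A, B, C, D}, {B} is not a superkey ({B}⁺ restricted to this set is {B, C}), so split on B → C into {B, C} and {A, B, D}.
{B, C}: every determinant is a superkey — BCNF.
{A, B, D}: every determinant is a superkey — BCNF.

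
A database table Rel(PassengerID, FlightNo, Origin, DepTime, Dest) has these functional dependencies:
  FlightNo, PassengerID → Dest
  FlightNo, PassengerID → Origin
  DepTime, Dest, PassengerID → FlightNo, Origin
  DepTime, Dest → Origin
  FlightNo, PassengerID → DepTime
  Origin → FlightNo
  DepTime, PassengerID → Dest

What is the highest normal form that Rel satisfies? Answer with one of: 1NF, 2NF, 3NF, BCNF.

3NF

Candidate keys: {DepTime, PassengerID}, {FlightNo, PassengerID}, {Origin, PassengerID}. Prime attributes: {DepTime, FlightNo, Origin, PassengerID}.
DepTime, Dest → Origin: {DepTime, Dest}⁺ = {DepTime, Dest, FlightNo, Origin}, which is not all of the attributes, so the left side is not a superkey — BCNF is violated.
Since {Origin} ⊆ prime attributes and every other non-superkey FD also has a prime right side, the schema is in 3NF.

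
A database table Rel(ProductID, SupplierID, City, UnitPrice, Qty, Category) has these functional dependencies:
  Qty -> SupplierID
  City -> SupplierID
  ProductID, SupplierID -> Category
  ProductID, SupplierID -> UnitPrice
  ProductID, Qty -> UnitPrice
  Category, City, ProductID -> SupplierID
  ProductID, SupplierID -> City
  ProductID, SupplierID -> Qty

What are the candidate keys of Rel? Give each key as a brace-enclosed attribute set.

{City, ProductID}, {ProductID, Qty}, {ProductID, SupplierID}

Attributes never on any right-hand side: {ProductID} — every candidate key must contain it.
{City, ProductID}⁺ = {Category, City, ProductID, Qty, SupplierID, UnitPrice} — all of the relation — so {City, ProductID} is a candidate key.
{ProductID, Qty}⁺ = {Category, City, ProductID, Qty, SupplierID, UnitPrice} — all of the relation — so {ProductID, Qty} is a candidate key.
{ProductID, SupplierID}⁺ = {Category, City, ProductID, Qty, SupplierID, UnitPrice} — all of the relation — so {ProductID, SupplierID} is a candidate key.
No proper subset of any of these is a key, and no other minimal superkey exists.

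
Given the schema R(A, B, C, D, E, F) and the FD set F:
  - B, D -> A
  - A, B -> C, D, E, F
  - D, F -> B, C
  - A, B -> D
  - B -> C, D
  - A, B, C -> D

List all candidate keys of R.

{B}⁺ = {A, B, C, D, E, F}, which is every attribute, so {B} is a candidate key.
{D, F}⁺ = {A, B, C, D, E, F}, which is every attribute, so {D, F} is a candidate key.
These are minimal and exhaustive — every other superkey contains one of them.

{B}, {D, F}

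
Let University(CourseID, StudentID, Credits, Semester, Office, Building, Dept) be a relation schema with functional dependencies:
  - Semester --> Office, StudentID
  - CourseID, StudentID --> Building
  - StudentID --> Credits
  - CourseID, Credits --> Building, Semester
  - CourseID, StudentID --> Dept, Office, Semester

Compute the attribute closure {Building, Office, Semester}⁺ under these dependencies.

{Building, Credits, Office, Semester, StudentID}

Start with {Building, Office, Semester}.
Semester --> Office, StudentID applies; add {StudentID} → now {Building, Office, Semester, StudentID}.
StudentID --> Credits applies; add {Credits} → now {Building, Credits, Office, Semester, StudentID}.
No further FD applies.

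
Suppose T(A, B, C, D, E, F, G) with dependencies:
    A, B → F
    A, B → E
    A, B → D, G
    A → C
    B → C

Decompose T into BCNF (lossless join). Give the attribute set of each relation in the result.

Candidate key of the original relation: {A, B}.
Within {A, B, C, D, E, F, G}: {A}⁺ ∩ {A, B, C, D, E, F, G} = {A, C}, not the whole set, so A → C violates BCNF; decompose into {A, C} and {A, B, D, E, F, G}.
{A, C} has no BCNF violation.
{A, B, D, E, F, G} has no BCNF violation.

{A, B, D, E, F, G}; {A, C}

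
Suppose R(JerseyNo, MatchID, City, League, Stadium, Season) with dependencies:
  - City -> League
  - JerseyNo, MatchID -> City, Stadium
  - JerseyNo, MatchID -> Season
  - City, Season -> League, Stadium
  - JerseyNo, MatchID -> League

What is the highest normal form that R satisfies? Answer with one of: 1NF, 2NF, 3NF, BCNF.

Candidate key: {JerseyNo, MatchID}. Prime attributes: {JerseyNo, MatchID}.
City -> League: {City}⁺ = {City, League}, which is not all of the attributes, so the left side is not a superkey — BCNF is violated.
Because {League} is non-prime and the left side of City -> League is not a superkey, the relation is not in 3NF.
No non-prime attribute depends on a proper subset of any candidate key, so 2NF holds.

2NF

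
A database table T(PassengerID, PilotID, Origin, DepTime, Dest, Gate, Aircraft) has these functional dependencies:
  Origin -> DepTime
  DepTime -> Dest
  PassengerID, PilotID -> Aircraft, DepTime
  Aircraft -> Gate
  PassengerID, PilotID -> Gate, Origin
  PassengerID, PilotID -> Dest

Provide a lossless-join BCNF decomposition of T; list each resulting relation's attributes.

{Aircraft, Gate}; {Aircraft, Origin, PassengerID, PilotID}; {DepTime, Dest}; {DepTime, Origin}

Candidate key of the original relation: {PassengerID, PilotID}.
In {Aircraft, DepTime, Dest, Gate, Origin, PassengerID, PilotID}, {Origin} is not a superkey ({Origin}⁺ restricted to this set is {DepTime, Dest, Origin}), so split on Origin -> DepTime, Dest into {DepTime, Dest, Origin} and {Aircraft, Gate, Origin, PassengerID, PilotID}.
In {DepTime, Dest, Origin}, {DepTime} is not a superkey ({DepTime}⁺ restricted to this set is {DepTime, Dest}), so split on DepTime -> Dest into {DepTime, Dest} and {DepTime, Origin}.
{DepTime, Dest} has no BCNF violation.
{DepTime, Origin} has no BCNF violation.
In {Aircraft, Gate, Origin, PassengerID, PilotID}, {Aircraft} is not a superkey ({Aircraft}⁺ restricted to this set is {Aircraft, Gate}), so split on Aircraft -> Gate into {Aircraft, Gate} and {Aircraft, Origin, PassengerID, PilotID}.
{Aircraft, Gate} has no BCNF violation.
{Aircraft, Origin, PassengerID, PilotID} has no BCNF violation.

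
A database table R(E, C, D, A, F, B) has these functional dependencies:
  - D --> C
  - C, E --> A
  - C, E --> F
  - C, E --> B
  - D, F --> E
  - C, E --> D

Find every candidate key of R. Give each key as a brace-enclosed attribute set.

{C, E}⁺ = {A, B, C, D, E, F}, which is every attribute, so {C, E} is a candidate key.
{D, E}⁺ = {A, B, C, D, E, F}, which is every attribute, so {D, E} is a candidate key.
{D, F}⁺ = {A, B, C, D, E, F}, which is every attribute, so {D, F} is a candidate key.
No proper subset of any of these is a key, and no other minimal superkey exists.

{C, E}, {D, E}, {D, F}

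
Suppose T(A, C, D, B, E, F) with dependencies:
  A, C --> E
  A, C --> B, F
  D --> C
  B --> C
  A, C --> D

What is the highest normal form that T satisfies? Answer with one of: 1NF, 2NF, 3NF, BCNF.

Candidate keys: {A, B}, {A, C}, {A, D}. Prime attributes: {A, B, C, D}.
For D --> C we have {D}⁺ = {C, D}; {D} is not a superkey, so BCNF fails.
But every attribute on its right side ({C}) is prime, and the same holds for every other non-superkey FD, so 3NF still holds.

3NF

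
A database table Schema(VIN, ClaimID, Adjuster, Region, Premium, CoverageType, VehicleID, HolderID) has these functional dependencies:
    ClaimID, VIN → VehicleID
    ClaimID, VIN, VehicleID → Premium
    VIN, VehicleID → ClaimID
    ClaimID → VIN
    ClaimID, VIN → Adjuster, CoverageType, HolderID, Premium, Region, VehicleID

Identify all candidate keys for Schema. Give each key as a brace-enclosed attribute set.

{ClaimID}, {VIN, VehicleID}

Closure of {ClaimID} is {Adjuster, ClaimID, CoverageType, HolderID, Premium, Region, VIN, VehicleID}, the whole schema; {ClaimID} is a candidate key.
Closure of {VIN, VehicleID} is {Adjuster, ClaimID, CoverageType, HolderID, Premium, Region, VIN, VehicleID}, the whole schema; {VIN, VehicleID} is a candidate key.
Any other superkey properly contains one of these, so there are no further candidate keys.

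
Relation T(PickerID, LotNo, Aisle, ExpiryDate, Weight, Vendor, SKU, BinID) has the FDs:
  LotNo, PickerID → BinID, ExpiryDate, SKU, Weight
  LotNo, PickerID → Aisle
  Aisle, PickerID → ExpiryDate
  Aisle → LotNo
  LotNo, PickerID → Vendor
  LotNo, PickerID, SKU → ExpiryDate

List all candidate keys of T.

Attributes never on any right-hand side: {PickerID} — every candidate key must contain it.
{Aisle, PickerID}⁺ = {Aisle, BinID, ExpiryDate, LotNo, PickerID, SKU, Vendor, Weight}, which is every attribute, so {Aisle, PickerID} is a candidate key.
{LotNo, PickerID}⁺ = {Aisle, BinID, ExpiryDate, LotNo, PickerID, SKU, Vendor, Weight}, which is every attribute, so {LotNo, PickerID} is a candidate key.
These are minimal and exhaustive — every other superkey contains one of them.

{Aisle, PickerID}, {LotNo, PickerID}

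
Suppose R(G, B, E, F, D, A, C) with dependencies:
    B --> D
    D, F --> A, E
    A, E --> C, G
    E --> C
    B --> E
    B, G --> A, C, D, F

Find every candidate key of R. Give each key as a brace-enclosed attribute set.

Attributes never on any right-hand side: {B} — every candidate key must contain it.
{A, B}⁺ = {A, B, C, D, E, F, G} — all of the relation — so {A, B} is a candidate key.
{B, F}⁺ = {A, B, C, D, E, F, G} — all of the relation — so {B, F} is a candidate key.
{B, G}⁺ = {A, B, C, D, E, F, G} — all of the relation — so {B, G} is a candidate key.
Any other superkey properly contains one of these, so there are no further candidate keys.

{A, B}, {B, F}, {B, G}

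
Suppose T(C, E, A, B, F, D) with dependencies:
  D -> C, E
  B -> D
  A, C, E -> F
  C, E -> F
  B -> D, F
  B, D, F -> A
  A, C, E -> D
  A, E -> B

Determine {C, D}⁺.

Start with {C, D}.
D -> C, E applies; add {E} → now {C, D, E}.
C, E -> F applies; add {F} → now {C, D, E, F}.
No further FD applies.

{C, D, E, F}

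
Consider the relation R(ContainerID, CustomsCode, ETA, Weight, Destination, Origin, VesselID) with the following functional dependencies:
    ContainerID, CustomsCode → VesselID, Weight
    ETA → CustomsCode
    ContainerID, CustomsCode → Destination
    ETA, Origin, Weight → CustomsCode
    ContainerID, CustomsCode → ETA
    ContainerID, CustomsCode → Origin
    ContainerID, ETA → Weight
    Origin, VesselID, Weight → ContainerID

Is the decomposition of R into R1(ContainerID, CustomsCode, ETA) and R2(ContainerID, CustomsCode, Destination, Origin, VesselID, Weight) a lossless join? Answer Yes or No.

Common attributes: {ContainerID, CustomsCode}; their closure is {ContainerID, CustomsCode, Destination, ETA, Origin, VesselID, Weight}.
Since R1 ⊆ {ContainerID, CustomsCode, Destination, ETA, Origin, VesselID, Weight}, the intersection is a superkey of R1; the decomposition is lossless.

Yes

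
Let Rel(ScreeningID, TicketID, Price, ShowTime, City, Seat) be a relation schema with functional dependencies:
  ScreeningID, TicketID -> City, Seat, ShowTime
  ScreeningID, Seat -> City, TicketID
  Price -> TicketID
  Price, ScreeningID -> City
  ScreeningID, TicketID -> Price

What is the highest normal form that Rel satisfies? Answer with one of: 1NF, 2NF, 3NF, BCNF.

3NF

Candidate keys: {Price, ScreeningID}, {ScreeningID, Seat}, {ScreeningID, TicketID}. Prime attributes: {Price, ScreeningID, Seat, TicketID}.
For Price -> TicketID we have {Price}⁺ = {Price, TicketID}; {Price} is not a superkey, so BCNF fails.
But every attribute on its right side ({TicketID}) is prime, and the same holds for every other non-superkey FD, so 3NF still holds.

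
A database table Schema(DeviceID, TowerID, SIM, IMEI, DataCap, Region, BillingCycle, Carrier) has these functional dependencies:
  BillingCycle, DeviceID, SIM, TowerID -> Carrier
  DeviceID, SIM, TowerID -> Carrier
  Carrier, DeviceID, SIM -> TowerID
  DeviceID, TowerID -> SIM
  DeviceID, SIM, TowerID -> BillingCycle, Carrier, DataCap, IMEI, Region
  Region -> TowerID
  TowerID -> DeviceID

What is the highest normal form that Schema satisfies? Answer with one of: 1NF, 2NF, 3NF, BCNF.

Candidate keys: {Carrier, DeviceID, SIM}, {Region}, {TowerID}. Prime attributes: {Carrier, DeviceID, Region, SIM, TowerID}.
Every FD has a superkey on the left, so the relation is in BCNF.

BCNF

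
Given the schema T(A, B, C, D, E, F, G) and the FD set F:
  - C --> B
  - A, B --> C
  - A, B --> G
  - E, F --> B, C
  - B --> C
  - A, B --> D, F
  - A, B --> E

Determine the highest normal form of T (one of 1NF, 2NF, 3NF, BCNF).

3NF

Candidate keys: {A, B}, {A, C}, {A, E, F}. Prime attributes: {A, B, C, E, F}.
C --> B breaks BCNF: {C}⁺ = {B, C}, so {C} is not a superkey.
Its right-hand attributes {B} are all prime, as are those of every other non-superkey FD — the relation is in 3NF.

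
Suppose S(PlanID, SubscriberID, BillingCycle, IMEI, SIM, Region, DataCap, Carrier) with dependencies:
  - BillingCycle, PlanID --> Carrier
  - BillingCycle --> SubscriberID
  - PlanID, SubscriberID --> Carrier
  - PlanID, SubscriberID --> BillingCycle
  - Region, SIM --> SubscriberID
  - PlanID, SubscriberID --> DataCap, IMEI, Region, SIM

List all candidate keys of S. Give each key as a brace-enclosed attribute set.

{PlanID} never appears on the right of any FD, so every key must include it.
{BillingCycle, PlanID}⁺ = {BillingCycle, Carrier, DataCap, IMEI, PlanID, Region, SIM, SubscriberID}, which is every attribute, so {BillingCycle, PlanID} is a candidate key.
{PlanID, SubscriberID}⁺ = {BillingCycle, Carrier, DataCap, IMEI, PlanID, Region, SIM, SubscriberID}, which is every attribute, so {PlanID, SubscriberID} is a candidate key.
{PlanID, Region, SIM}⁺ = {BillingCycle, Carrier, DataCap, IMEI, PlanID, Region, SIM, SubscriberID}, which is every attribute, so {PlanID, Region, SIM} is a candidate key.
No proper subset of any of these is a key, and no other minimal superkey exists.

{BillingCycle, PlanID}, {PlanID, Region, SIM}, {PlanID, SubscriberID}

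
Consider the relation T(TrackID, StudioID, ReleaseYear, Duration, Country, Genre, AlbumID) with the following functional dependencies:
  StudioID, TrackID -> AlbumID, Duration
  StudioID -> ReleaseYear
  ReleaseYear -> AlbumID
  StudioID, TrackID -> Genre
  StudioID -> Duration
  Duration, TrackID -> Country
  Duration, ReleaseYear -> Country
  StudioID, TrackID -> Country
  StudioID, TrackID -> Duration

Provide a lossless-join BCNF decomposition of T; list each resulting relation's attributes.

{AlbumID, ReleaseYear}; {Country, Duration, ReleaseYear}; {Duration, ReleaseYear, StudioID}; {Genre, StudioID, TrackID}

Candidate key of the original relation: {StudioID, TrackID}.
Within {AlbumID, Country, Duration, Genre, ReleaseYear, StudioID, TrackID}: {StudioID}⁺ ∩ {AlbumID, Country, Duration, Genre, ReleaseYear, StudioID, TrackID} = {AlbumID, Country, Duration, ReleaseYear, StudioID}, not the whole set, so StudioID -> AlbumID, Country, Duration, ReleaseYear violates BCNF; decompose into {AlbumID, Country, Duration, ReleaseYear, StudioID} and {Genre, StudioID, TrackID}.
Within {AlbumID, Country, Duration, ReleaseYear, StudioID}: {ReleaseYear}⁺ ∩ {AlbumID, Country, Duration, ReleaseYear, StudioID} = {AlbumID, ReleaseYear}, not the whole set, so ReleaseYear -> AlbumID violates BCNF; decompose into {AlbumID, ReleaseYear} and {Country, Duration, ReleaseYear, StudioID}.
{AlbumID, ReleaseYear}: every determinant is a superkey — BCNF.
Within {Country, Duration, ReleaseYear, StudioID}: {Duration, ReleaseYear}⁺ ∩ {Country, Duration, ReleaseYear, StudioID} = {Country, Duration, ReleaseYear}, not the whole set, so Duration, ReleaseYear -> Country violates BCNF; decompose into {Country, Duration, ReleaseYear} and {Duration, ReleaseYear, StudioID}.
{Country, Duration, ReleaseYear}: every determinant is a superkey — BCNF.
{Duration, ReleaseYear, StudioID}: every determinant is a superkey — BCNF.
{Genre, StudioID, TrackID}: every determinant is a superkey — BCNF.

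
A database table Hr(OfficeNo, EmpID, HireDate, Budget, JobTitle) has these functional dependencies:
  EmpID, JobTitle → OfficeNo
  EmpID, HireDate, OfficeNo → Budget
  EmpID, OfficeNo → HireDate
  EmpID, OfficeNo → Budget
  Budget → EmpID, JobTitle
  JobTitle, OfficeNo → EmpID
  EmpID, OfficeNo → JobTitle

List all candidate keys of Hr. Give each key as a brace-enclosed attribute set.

{Budget}, {EmpID, JobTitle}, {EmpID, OfficeNo}, {JobTitle, OfficeNo}

{Budget}⁺ = {Budget, EmpID, HireDate, JobTitle, OfficeNo} — all of the relation — so {Budget} is a candidate key.
{EmpID, JobTitle}⁺ = {Budget, EmpID, HireDate, JobTitle, OfficeNo} — all of the relation — so {EmpID, JobTitle} is a candidate key.
{EmpID, OfficeNo}⁺ = {Budget, EmpID, HireDate, JobTitle, OfficeNo} — all of the relation — so {EmpID, OfficeNo} is a candidate key.
{JobTitle, OfficeNo}⁺ = {Budget, EmpID, HireDate, JobTitle, OfficeNo} — all of the relation — so {JobTitle, OfficeNo} is a candidate key.
Any other superkey properly contains one of these, so there are no further candidate keys.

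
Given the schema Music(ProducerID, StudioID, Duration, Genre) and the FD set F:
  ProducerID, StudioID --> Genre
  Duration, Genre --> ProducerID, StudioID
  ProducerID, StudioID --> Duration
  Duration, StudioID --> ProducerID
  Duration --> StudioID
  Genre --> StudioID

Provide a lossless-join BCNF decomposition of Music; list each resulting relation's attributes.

Candidate keys of the original relation: {Duration}, {Genre, ProducerID}, {ProducerID, StudioID}.
{Duration, Genre, ProducerID, StudioID}: {Genre} determines {Genre, StudioID} here but is not a superkey — split on Genre --> StudioID, giving {Genre, StudioID} and {Duration, Genre, ProducerID}.
{Genre, StudioID} has no BCNF violation.
{Duration, Genre, ProducerID} has no BCNF violation.

{Duration, Genre, ProducerID}; {Genre, StudioID}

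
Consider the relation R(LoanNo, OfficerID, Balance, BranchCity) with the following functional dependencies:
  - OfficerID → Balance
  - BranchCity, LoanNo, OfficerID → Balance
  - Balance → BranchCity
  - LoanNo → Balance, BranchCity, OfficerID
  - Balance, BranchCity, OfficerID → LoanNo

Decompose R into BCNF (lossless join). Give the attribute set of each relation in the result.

Candidate keys of the original relation: {LoanNo}, {OfficerID}.
{Balance, BranchCity, LoanNo, OfficerID}: {Balance} determines {Balance, BranchCity} here but is not a superkey — split on Balance → BranchCity, giving {Balance, BranchCity} and {Balance, LoanNo, OfficerID}.
{Balance, BranchCity} has no BCNF violation.
{Balance, LoanNo, OfficerID} has no BCNF violation.

{Balance, BranchCity}; {Balance, LoanNo, OfficerID}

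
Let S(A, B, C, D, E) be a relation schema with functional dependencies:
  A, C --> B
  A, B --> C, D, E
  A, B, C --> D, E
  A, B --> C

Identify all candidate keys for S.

Attributes never on any right-hand side: {A} — every candidate key must contain it.
{A, B}⁺ = {A, B, C, D, E} — all of the relation — so {A, B} is a candidate key.
{A, C}⁺ = {A, B, C, D, E} — all of the relation — so {A, C} is a candidate key.
Any other superkey properly contains one of these, so there are no further candidate keys.

{A, B}, {A, C}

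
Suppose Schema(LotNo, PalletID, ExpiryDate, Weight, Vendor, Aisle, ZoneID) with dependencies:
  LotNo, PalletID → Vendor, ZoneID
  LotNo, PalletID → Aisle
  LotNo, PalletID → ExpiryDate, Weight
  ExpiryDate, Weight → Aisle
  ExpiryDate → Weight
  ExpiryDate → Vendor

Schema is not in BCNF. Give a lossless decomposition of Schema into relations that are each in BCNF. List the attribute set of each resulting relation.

Candidate key of the original relation: {LotNo, PalletID}.
{Aisle, ExpiryDate, LotNo, PalletID, Vendor, Weight, ZoneID}: {ExpiryDate, Weight} determines {Aisle, ExpiryDate, Vendor, Weight} here but is not a superkey — split on ExpiryDate, Weight → Aisle, Vendor, giving {Aisle, ExpiryDate, Vendor, Weight} and {ExpiryDate, LotNo, PalletID, Weight, ZoneID}.
{Aisle, ExpiryDate, Vendor, Weight} has no BCNF violation.
{ExpiryDate, LotNo, PalletID, Weight, ZoneID}: {ExpiryDate} determines {ExpiryDate, Weight} here but is not a superkey — split on ExpiryDate → Weight, giving {ExpiryDate, Weight} and {ExpiryDate, LotNo, PalletID, ZoneID}.
{ExpiryDate, Weight} has no BCNF violation.
{ExpiryDate, LotNo, PalletID, ZoneID} has no BCNF violation.

{Aisle, ExpiryDate, Vendor, Weight}; {ExpiryDate, LotNo, PalletID, ZoneID}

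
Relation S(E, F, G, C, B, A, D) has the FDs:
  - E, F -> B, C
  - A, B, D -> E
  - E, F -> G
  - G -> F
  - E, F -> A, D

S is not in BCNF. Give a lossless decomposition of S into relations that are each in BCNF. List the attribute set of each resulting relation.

Candidate keys of the original relation: {A, B, D, F}, {A, B, D, G}, {E, F}, {E, G}.
Within {A, B, C, D, E, F, G}: {A, B, D}⁺ ∩ {A, B, C, D, E, F, G} = {A, B, D, E}, not the whole set, so A, B, D -> E violates BCNF; decompose into {A, B, D, E} and {A, B, C, D, F, G}.
{A, B, D, E} is in BCNF.
Within {A, B, C, D, F, G}: {G}⁺ ∩ {A, B, C, D, F, G} = {F, G}, not the whole set, so G -> F violates BCNF; decompose into {F, G} and {A, B, C, D, G}.
{F, G} is in BCNF.
{A, B, C, D, G} is in BCNF.

{A, B, C, D, G}; {A, B, D, E}; {F, G}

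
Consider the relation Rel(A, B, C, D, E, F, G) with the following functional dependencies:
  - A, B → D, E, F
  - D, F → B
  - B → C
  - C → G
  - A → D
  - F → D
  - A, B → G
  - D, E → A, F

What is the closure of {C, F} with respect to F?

{B, C, D, F, G}

Start with {C, F}.
C → G applies; add {G} → now {C, F, G}.
F → D applies; add {D} → now {C, D, F, G}.
D, F → B applies; add {B} → now {B, C, D, F, G}.
No further FD applies.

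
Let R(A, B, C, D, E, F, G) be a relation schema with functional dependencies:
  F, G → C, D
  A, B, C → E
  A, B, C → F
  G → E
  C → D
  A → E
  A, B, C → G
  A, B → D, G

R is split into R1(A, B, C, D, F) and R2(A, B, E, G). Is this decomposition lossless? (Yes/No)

Common attributes: {A, B}; their closure is {A, B, D, E, G}.
Since R2 ⊆ {A, B, D, E, G}, the intersection is a superkey of R2; the decomposition is lossless.

Yes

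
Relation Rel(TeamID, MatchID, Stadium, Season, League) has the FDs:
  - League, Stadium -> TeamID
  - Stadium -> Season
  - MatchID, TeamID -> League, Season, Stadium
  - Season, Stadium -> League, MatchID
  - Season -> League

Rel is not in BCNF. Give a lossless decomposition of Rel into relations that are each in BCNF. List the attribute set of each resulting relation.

Candidate keys of the original relation: {MatchID, TeamID}, {Stadium}.
In {League, MatchID, Season, Stadium, TeamID}, {Season} is not a superkey ({Season}⁺ restricted to this set is {League, Season}), so split on Season -> League into {League, Season} and {MatchID, Season, Stadium, TeamID}.
{League, Season}: every determinant is a superkey — BCNF.
{MatchID, Season, Stadium, TeamID}: every determinant is a superkey — BCNF.

{League, Season}; {MatchID, Season, Stadium, TeamID}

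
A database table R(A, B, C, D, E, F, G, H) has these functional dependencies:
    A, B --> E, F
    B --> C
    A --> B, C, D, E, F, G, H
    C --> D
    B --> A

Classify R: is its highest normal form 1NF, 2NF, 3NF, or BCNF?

2NF

Candidate keys: {A}, {B}. Prime attributes: {A, B}.
C --> D breaks BCNF: {C}⁺ = {C, D}, so {C} is not a superkey.
C --> D determines the non-prime attribute {D} from a non-superkey — 3NF is violated.
Every candidate key is a single attribute, so no partial dependency is possible; 2NF holds.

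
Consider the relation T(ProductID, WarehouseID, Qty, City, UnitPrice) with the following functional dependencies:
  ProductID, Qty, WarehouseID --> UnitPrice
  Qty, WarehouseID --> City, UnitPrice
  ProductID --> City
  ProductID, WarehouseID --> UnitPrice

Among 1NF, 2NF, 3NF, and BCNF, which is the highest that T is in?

Candidate key: {ProductID, Qty, WarehouseID}. Prime attributes: {ProductID, Qty, WarehouseID}.
Qty, WarehouseID --> City, UnitPrice breaks BCNF: {Qty, WarehouseID}⁺ = {City, Qty, UnitPrice, WarehouseID}, so {Qty, WarehouseID} is not a superkey.
Qty, WarehouseID --> City, UnitPrice has non-prime {City, UnitPrice} on the right and a non-superkey on the left, so 3NF fails.
The proper key subset {ProductID} of {ProductID, Qty, WarehouseID} determines non-prime {City}, so the relation is not even in 2NF.

1NF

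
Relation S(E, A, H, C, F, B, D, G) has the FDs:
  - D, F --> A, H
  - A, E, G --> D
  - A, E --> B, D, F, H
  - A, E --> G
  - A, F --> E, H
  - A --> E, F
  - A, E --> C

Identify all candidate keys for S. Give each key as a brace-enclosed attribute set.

Closure of {A} is {A, B, C, D, E, F, G, H}, the whole schema; {A} is a candidate key.
Closure of {D, F} is {A, B, C, D, E, F, G, H}, the whole schema; {D, F} is a candidate key.
Any other superkey properly contains one of these, so there are no further candidate keys.

{A}, {D, F}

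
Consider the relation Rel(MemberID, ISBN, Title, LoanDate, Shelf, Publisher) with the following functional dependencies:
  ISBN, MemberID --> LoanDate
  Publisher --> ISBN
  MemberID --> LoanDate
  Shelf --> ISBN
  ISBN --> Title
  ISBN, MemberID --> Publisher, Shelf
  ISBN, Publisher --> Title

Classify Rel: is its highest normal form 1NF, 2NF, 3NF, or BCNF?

1NF

Candidate keys: {ISBN, MemberID}, {MemberID, Publisher}, {MemberID, Shelf}. Prime attributes: {ISBN, MemberID, Publisher, Shelf}.
For Publisher --> ISBN we have {Publisher}⁺ = {ISBN, Publisher, Title}; {Publisher} is not a superkey, so BCNF fails.
MemberID --> LoanDate determines the non-prime attribute {LoanDate} from a non-superkey — 3NF is violated.
{ISBN} is a proper subset of the key {ISBN, MemberID}, and {ISBN}⁺ contains the non-prime attribute {Title} — a partial dependency, so 2NF is violated.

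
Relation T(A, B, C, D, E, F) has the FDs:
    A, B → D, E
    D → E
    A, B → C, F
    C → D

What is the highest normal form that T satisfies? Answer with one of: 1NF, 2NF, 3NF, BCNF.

2NF

Candidate key: {A, B}. Prime attributes: {A, B}.
D → E: {D}⁺ = {D, E}, which is not all of the attributes, so the left side is not a superkey — BCNF is violated.
Because {E} is non-prime and the left side of D → E is not a superkey, the relation is not in 3NF.
No non-prime attribute depends on a proper subset of any candidate key, so 2NF holds.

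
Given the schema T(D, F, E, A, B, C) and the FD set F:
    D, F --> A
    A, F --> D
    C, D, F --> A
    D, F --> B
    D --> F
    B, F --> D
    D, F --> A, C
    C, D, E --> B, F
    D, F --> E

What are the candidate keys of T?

{A, F}, {B, F}, {D}

{D}⁺ = {A, B, C, D, E, F} — all of the relation — so {D} is a candidate key.
{A, F}⁺ = {A, B, C, D, E, F} — all of the relation — so {A, F} is a candidate key.
{B, F}⁺ = {A, B, C, D, E, F} — all of the relation — so {B, F} is a candidate key.
No proper subset of any of these is a key, and no other minimal superkey exists.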